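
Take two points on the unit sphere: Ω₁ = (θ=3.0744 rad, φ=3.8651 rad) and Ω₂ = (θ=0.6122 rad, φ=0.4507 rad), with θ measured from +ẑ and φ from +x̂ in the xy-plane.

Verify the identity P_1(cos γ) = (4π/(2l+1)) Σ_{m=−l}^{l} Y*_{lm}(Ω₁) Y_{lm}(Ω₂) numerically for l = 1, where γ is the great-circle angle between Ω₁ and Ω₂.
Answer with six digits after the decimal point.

Summing Y*_{l m}(θ₁,φ₁)·Y_{l m}(θ₂,φ₂) over m ∈ [−1, 1]; prefactor 4π/(2·1+1) = 4.188790:
  term(m=-1) = -0.004435-0.001241i   from Y*(Ω₁)=-0.017386-0.015357i, Y(Ω₂)=+0.178719-0.086485i
  term(m=+0) = -0.194934-0.000000i   from Y*(Ω₁)=-0.487500-0.000000i, Y(Ω₂)=+0.399865+0.000000i
  term(m=+1) = -0.004435+0.001241i   from Y*(Ω₁)=+0.017386-0.015357i, Y(Ω₂)=-0.178719-0.086485i
Accumulated sum -0.203805+0.000000i; after 4π/(2l+1) scaling, -0.853697+0.000000i ⇒ P_1 = -0.853697

-0.853697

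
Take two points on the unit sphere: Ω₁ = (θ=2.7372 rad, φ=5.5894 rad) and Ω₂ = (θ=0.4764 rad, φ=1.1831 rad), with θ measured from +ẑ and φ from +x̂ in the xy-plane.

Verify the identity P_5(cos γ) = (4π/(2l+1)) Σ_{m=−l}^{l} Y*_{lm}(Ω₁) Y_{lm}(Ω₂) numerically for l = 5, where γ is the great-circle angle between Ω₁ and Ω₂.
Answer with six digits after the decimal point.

0.199396

Term-by-term m-sum for l=5 (normalisation 4π/11 = 1.142397):
  m=-5: Y*=(-0.004144, 0.001407)  Y=(0.008784, 0.003384)  product (-0.000041, -0.000002)
  m=-4: Y*=(0.030192, 0.011587)  Y=(0.001154, 0.057671)  product (-0.000633, 0.001755)
  m=-3: Y*=(-0.068031, -0.121463)  Y=(-0.187054, 0.080790)  product (0.022538, 0.017224)
  m=-2: Y*=(-0.067486, 0.364190)  Y=(-0.309672, -0.303537)  product (0.131443, -0.092295)
  m=-1: Y*=(0.403880, -0.335915)  Y=(0.168824, -0.413415)  product (-0.070688, -0.223681)
  m=+0: Y*=(-0.090364, -0.000000)  Y=(-0.102942, 0.000000)  product (0.009302, 0.000000)
  m=+1: Y*=(-0.403880, -0.335915)  Y=(-0.168824, -0.413415)  product (-0.070688, 0.223681)
  m=+2: Y*=(-0.067486, -0.364190)  Y=(-0.309672, 0.303537)  product (0.131443, 0.092295)
  m=+3: Y*=(0.068031, -0.121463)  Y=(0.187054, 0.080790)  product (0.022538, -0.017224)
  m=+4: Y*=(0.030192, -0.011587)  Y=(0.001154, -0.057671)  product (-0.000633, -0.001755)
  m=+5: Y*=(0.004144, 0.001407)  Y=(-0.008784, 0.003384)  product (-0.000041, 0.000002)
Σ over m = (0.174541, 0.000000); ×(4π/11) → (0.199396, 0.000000). Real part: 0.199396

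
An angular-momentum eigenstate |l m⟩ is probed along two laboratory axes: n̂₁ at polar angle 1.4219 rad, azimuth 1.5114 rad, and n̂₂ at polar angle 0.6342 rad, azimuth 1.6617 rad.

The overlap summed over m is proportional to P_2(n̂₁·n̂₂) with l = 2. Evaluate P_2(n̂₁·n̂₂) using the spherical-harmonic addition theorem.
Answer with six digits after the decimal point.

Expand P_2 via completeness: Σ_{m} conj(Y_{2,m}) at Ω₁ times Y_{2,m} at Ω₂ —
  term(m=-2) = (0.048936, -0.015170)   from Y*(Ω₁)=(-0.375111, 0.044771), Y(Ω₂)=(-0.133384, 0.024521)
  term(m=-1) = (0.041322, -0.006258)   from Y*(Ω₁)=(0.006728, 0.113137), Y(Ω₂)=(-0.033474, -0.367225)
  term(m=+0) = (-0.087954, -0.000000)   from Y*(Ω₁)=(-0.294569, -0.000000), Y(Ω₂)=(0.298585, 0.000000)
  term(m=+1) = (0.041322, 0.006258)   from Y*(Ω₁)=(-0.006728, 0.113137), Y(Ω₂)=(0.033474, -0.367225)
  term(m=+2) = (0.048936, 0.015170)   from Y*(Ω₁)=(-0.375111, -0.044771), Y(Ω₂)=(-0.133384, -0.024521)
Accumulated sum (0.092561, -0.000000); after 4π/(2l+1) scaling, (0.232631, -0.000000) ⇒ P_2 = 0.232631

0.232631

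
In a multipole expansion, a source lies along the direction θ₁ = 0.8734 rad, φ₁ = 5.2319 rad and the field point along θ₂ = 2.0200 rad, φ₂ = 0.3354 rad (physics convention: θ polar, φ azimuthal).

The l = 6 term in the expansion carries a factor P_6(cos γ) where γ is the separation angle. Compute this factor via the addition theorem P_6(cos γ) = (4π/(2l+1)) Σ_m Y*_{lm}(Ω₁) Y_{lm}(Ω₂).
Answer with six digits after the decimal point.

Term-by-term m-sum for l=6 (normalisation 4π/13 = 0.966644):
  term(m=-6) = -0.011366-0.022591i   from Y*(Ω₁)=+0.097954-0.002403i, Y(Ω₂)=-0.110306-0.233332i
  term(m=-5) = -0.097558+0.074202i   from Y*(Ω₁)=+0.147197+0.243328i, Y(Ω₂)=+0.045688+0.428571i
  term(m=-4) = +0.081448+0.073840i   from Y*(Ω₁)=-0.211619+0.380780i, Y(Ω₂)=+0.057335-0.245762i
  term(m=-3) = -0.029079+0.047182i   from Y*(Ω₁)=-0.289552+0.003551i, Y(Ω₂)=+0.102411-0.161691i
  term(m=-2) = -0.046675-0.018008i   from Y*(Ω₁)=+0.078624+0.133646i, Y(Ω₂)=-0.252732+0.200557i
  term(m=-1) = +0.005436-0.029192i   from Y*(Ω₁)=-0.177175+0.309793i, Y(Ω₂)=-0.078567+0.027386i
  term(m=+0) = +0.019322+0.000000i   from Y*(Ω₁)=+0.059045-0.000000i, Y(Ω₂)=+0.327243+0.000000i
  term(m=+1) = +0.005436+0.029192i   from Y*(Ω₁)=+0.177175+0.309793i, Y(Ω₂)=+0.078567+0.027386i
  term(m=+2) = -0.046675+0.018008i   from Y*(Ω₁)=+0.078624-0.133646i, Y(Ω₂)=-0.252732-0.200557i
  term(m=+3) = -0.029079-0.047182i   from Y*(Ω₁)=+0.289552+0.003551i, Y(Ω₂)=-0.102411-0.161691i
  term(m=+4) = +0.081448-0.073840i   from Y*(Ω₁)=-0.211619-0.380780i, Y(Ω₂)=+0.057335+0.245762i
  term(m=+5) = -0.097558-0.074202i   from Y*(Ω₁)=-0.147197+0.243328i, Y(Ω₂)=-0.045688+0.428571i
  term(m=+6) = -0.011366+0.022591i   from Y*(Ω₁)=+0.097954+0.002403i, Y(Ω₂)=-0.110306+0.233332i
Accumulated sum -0.176265-0.000000i; after 4π/(2l+1) scaling, -0.170385-0.000000i ⇒ P_6 = -0.170385

-0.170385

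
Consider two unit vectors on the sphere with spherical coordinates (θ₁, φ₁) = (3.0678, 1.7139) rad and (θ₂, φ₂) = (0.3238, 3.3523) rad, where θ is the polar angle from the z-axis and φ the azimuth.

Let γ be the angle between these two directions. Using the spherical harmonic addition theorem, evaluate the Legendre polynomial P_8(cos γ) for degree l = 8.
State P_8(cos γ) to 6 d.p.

Addition theorem: P_8(cos γ) = (4π/17) Σ_m Y*_{lm}(Ω₁) Y_{lm}(Ω₂), m = −8…8:
  m=-8: Y*=0.00000 + 0.00000j  Y=-0.00001 - 0.00005j  product 0.00000 - 0.00000j
  m=-7: Y*=-0.00000 + 0.00000j  Y=-0.00006 + 0.00064j  product -0.00000 - 0.00000j
  m=-6: Y*=-0.00000 - 0.00000j  Y=0.00147 - 0.00465j  product -0.00000 + 0.00000j
  m=-5: Y*=0.00001 - 0.00002j  Y=-0.01303 + 0.02290j  product 0.00000 + 0.00000j
  m=-4: Y*=0.00033 + 0.00021j  Y=0.06952 - 0.07800j  product 0.00004 - 0.00001j
  m=-3: Y*=-0.00228 + 0.00499j  Y=-0.23962 + 0.17549j  product -0.00033 - 0.00160j
  m=-2: Y*=-0.05223 - 0.01537j  Y=0.50550 - 0.22660j  product -0.02988 + 0.00407j
  m=-1: Y*=0.04945 - 0.34320j  Y=-0.48968 + 0.10473j  product 0.01173 + 0.17324j
  m=+0: Y*=1.05184 + 0.00000j  Y=-0.19454 + 0.00000j  product -0.20462 + 0.00000j
  m=+1: Y*=-0.04945 - 0.34320j  Y=0.48968 + 0.10473j  product 0.01173 - 0.17324j
  m=+2: Y*=-0.05223 + 0.01537j  Y=0.50550 + 0.22660j  product -0.02988 - 0.00407j
  m=+3: Y*=0.00228 + 0.00499j  Y=0.23962 + 0.17549j  product -0.00033 + 0.00160j
  m=+4: Y*=0.00033 - 0.00021j  Y=0.06952 + 0.07800j  product 0.00004 + 0.00001j
  m=+5: Y*=-0.00001 - 0.00002j  Y=0.01303 + 0.02290j  product 0.00000 - 0.00000j
  m=+6: Y*=-0.00000 + 0.00000j  Y=0.00147 + 0.00465j  product -0.00000 - 0.00000j
  m=+7: Y*=0.00000 + 0.00000j  Y=0.00006 + 0.00064j  product -0.00000 + 0.00000j
  m=+8: Y*=0.00000 - 0.00000j  Y=-0.00001 + 0.00005j  product 0.00000 + 0.00000j
Accumulated sum -0.24151 - 0.00000j; after 4π/(2l+1) scaling, -0.17852 - 0.00000j ⇒ P_8 = -0.178522

-0.178522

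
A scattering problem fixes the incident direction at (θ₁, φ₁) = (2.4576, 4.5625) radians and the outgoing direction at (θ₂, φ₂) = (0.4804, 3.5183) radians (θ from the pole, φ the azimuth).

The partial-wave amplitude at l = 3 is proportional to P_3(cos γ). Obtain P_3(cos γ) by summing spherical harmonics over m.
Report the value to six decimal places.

Addition theorem: P_3(cos γ) = (4π/7) Σ_m Y*_{lm}(Ω₁) Y_{lm}(Ω₂), m = −3…3:
  m=-3: Y*=0.04576 + 0.09480j  Y=-0.01756 + 0.03724j  product -0.00433 + 0.00004j
  m=-2: Y*=0.30217 - 0.09340j  Y=0.14117 - 0.13242j  product 0.03029 - 0.05320j
  m=-1: Y*=-0.06110 - 0.40457j  Y=-0.40722 + 0.16110j  product 0.09005 + 0.15491j
  m=+0: Y*=-0.00103 + 0.00000j  Y=0.30849 + 0.00000j  product -0.00032 + 0.00000j
  m=+1: Y*=0.06110 - 0.40457j  Y=0.40722 + 0.16110j  product 0.09005 - 0.15491j
  m=+2: Y*=0.30217 + 0.09340j  Y=0.14117 + 0.13242j  product 0.03029 + 0.05320j
  m=+3: Y*=-0.04576 + 0.09480j  Y=0.01756 + 0.03724j  product -0.00433 - 0.00004j
Σ over m = 0.23170 + 0.00000j; ×(4π/7) → 0.41595 + 0.00000j. Real part: 0.415954

0.415954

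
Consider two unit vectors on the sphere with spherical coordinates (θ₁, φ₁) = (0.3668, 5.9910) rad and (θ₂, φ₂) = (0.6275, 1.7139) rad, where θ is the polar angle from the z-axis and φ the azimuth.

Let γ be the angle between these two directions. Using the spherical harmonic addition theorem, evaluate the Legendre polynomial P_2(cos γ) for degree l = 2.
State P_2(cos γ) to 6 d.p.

0.167058

Addition theorem: P_2(cos γ) = (4π/5) Σ_m Y*_{lm}(Ω₁) Y_{lm}(Ω₂), m = −2…2:
  term(m=-2) = (-0.004263, 0.005059)   from Y*(Ω₁)=(0.041437, -0.027408), Y(Ω₂)=(-0.127737, 0.037591)
  term(m=-1) = (-0.040043, -0.086106)   from Y*(Ω₁)=(0.247668, -0.074497), Y(Ω₂)=(-0.052365, -0.363420)
  term(m=+0) = (0.155081, 0.000000)   from Y*(Ω₁)=(0.509090, -0.000000), Y(Ω₂)=(0.304624, 0.000000)
  term(m=+1) = (-0.040043, 0.086106)   from Y*(Ω₁)=(-0.247668, -0.074497), Y(Ω₂)=(0.052365, -0.363420)
  term(m=+2) = (-0.004263, -0.005059)   from Y*(Ω₁)=(0.041437, 0.027408), Y(Ω₂)=(-0.127737, -0.037591)
Accumulated sum (0.066470, -0.000000); after 4π/(2l+1) scaling, (0.167058, -0.000000) ⇒ P_2 = 0.167058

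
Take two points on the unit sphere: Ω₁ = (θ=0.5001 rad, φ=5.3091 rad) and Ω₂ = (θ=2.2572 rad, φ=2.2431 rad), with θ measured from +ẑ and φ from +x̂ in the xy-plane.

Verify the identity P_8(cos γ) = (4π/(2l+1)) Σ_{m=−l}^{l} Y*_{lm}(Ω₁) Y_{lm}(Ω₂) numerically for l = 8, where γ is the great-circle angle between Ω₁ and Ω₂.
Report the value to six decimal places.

-0.346917

Addition theorem: P_8(cos γ) = (4π/17) Σ_m Y*_{lm}(Ω₁) Y_{lm}(Ω₂), m = −8…8:
  term(m=-8) = (0.000078, -0.000054)   from Y*(Ω₁)=(0.000088, -0.001438), Y(Ω₂)=(0.040822, 0.051947)
  term(m=-7) = (0.001971, -0.001153)   from Y*(Ω₁)=(0.009070, -0.005381), Y(Ω₂)=(0.216514, 0.001356)
  term(m=-6) = (0.017584, -0.008571)   from Y*(Ω₁)=(0.043709, 0.020506), Y(Ω₂)=(0.254322, -0.315421)
  term(m=-5) = (0.062064, -0.024643)   from Y*(Ω₁)=(0.024345, 0.152760), Y(Ω₂)=(-0.094177, -0.421294)
  term(m=-4) = (0.042113, -0.013137)   from Y*(Ω₁)=(-0.254359, 0.239226), Y(Ω₂)=(-0.113628, -0.055222)
  term(m=-3) = (-0.148304, 0.034221)   from Y*(Ω₁)=(-0.503609, -0.112266), Y(Ω₂)=(0.266111, -0.127273)
  term(m=-2) = (-0.107708, 0.016409)   from Y*(Ω₁)=(-0.134291, -0.338802), Y(Ω₂)=(0.067044, -0.291334)
  term(m=-1) = (-0.030755, 0.002329)   from Y*(Ω₁)=(-0.102352, 0.150669), Y(Ω₂)=(0.105456, 0.132481)
  term(m=+0) = (-0.143403, -0.000000)   from Y*(Ω₁)=(-0.437917, -0.000000), Y(Ω₂)=(0.327468, 0.000000)
  term(m=+1) = (-0.030755, -0.002329)   from Y*(Ω₁)=(0.102352, 0.150669), Y(Ω₂)=(-0.105456, 0.132481)
  term(m=+2) = (-0.107708, -0.016409)   from Y*(Ω₁)=(-0.134291, 0.338802), Y(Ω₂)=(0.067044, 0.291334)
  term(m=+3) = (-0.148304, -0.034221)   from Y*(Ω₁)=(0.503609, -0.112266), Y(Ω₂)=(-0.266111, -0.127273)
  term(m=+4) = (0.042113, 0.013137)   from Y*(Ω₁)=(-0.254359, -0.239226), Y(Ω₂)=(-0.113628, 0.055222)
  term(m=+5) = (0.062064, 0.024643)   from Y*(Ω₁)=(-0.024345, 0.152760), Y(Ω₂)=(0.094177, -0.421294)
  term(m=+6) = (0.017584, 0.008571)   from Y*(Ω₁)=(0.043709, -0.020506), Y(Ω₂)=(0.254322, 0.315421)
  term(m=+7) = (0.001971, 0.001153)   from Y*(Ω₁)=(-0.009070, -0.005381), Y(Ω₂)=(-0.216514, 0.001356)
  term(m=+8) = (0.000078, 0.000054)   from Y*(Ω₁)=(0.000088, 0.001438), Y(Ω₂)=(0.040822, -0.051947)
Total Σ_m = (-0.469315, 0.000000). Multiply by 0.739198: (-0.346917, 0.000000). P_8(cos γ) = -0.346917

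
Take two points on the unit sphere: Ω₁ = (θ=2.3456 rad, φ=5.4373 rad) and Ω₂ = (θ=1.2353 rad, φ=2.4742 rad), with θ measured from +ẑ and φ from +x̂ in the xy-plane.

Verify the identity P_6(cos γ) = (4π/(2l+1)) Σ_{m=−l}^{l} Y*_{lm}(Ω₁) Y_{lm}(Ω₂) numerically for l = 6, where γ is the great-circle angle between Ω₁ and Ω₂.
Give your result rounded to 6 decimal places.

-0.270999

Summing Y*_{l m}(θ₁,φ₁)·Y_{l m}(θ₂,φ₂) over m ∈ [−6, 6]; prefactor 4π/(2·6+1) = 0.966644:
  [-6]  conj(Y_{6,-6})(Ω₁) = (0.022829, 0.060117) ; Y_{6,-6}(Ω₂) = (-0.222678, -0.260103) ; Δ = (0.010553, -0.019325)
  [-5]  conj(Y_{6,-5})(Ω₁) = (0.101282, -0.193146) ; Y_{6,-5}(Ω₂) = (0.405704, 0.080287) ; Δ = (0.056598, -0.070229)
  [-4]  conj(Y_{6,-4})(Ω₁) = (-0.395852, 0.097690) ; Y_{6,-4}(Ω₂) = (-0.048596, 0.024809) ; Δ = (0.016813, -0.014568)
  [-3]  conj(Y_{6,-3})(Ω₁) = (0.326178, 0.225041) ; Y_{6,-3}(Ω₂) = (-0.136466, 0.296475) ; Δ = (-0.111231, 0.065993)
  [-2]  conj(Y_{6,-2})(Ω₁) = (-0.001902, -0.015649) ; Y_{6,-2}(Ω₂) = (-0.038256, -0.159072) ; Δ = (-0.002417, 0.000901)
  [-1]  conj(Y_{6,-1})(Ω₁) = (0.242803, -0.274107) ; Y_{6,-1}(Ω₂) = (-0.214854, -0.169309) ; Δ = (-0.098576, 0.017784)
  [+0]  conj(Y_{6,0})(Ω₁) = (-0.126021, -0.000000) ; Y_{6,0}(Ω₂) = (0.189100, 0.000000) ; Δ = (-0.023830, -0.000000)
  [+1]  conj(Y_{6,1})(Ω₁) = (-0.242803, -0.274107) ; Y_{6,1}(Ω₂) = (0.214854, -0.169309) ; Δ = (-0.098576, -0.017784)
  [+2]  conj(Y_{6,2})(Ω₁) = (-0.001902, 0.015649) ; Y_{6,2}(Ω₂) = (-0.038256, 0.159072) ; Δ = (-0.002417, -0.000901)
  [+3]  conj(Y_{6,3})(Ω₁) = (-0.326178, 0.225041) ; Y_{6,3}(Ω₂) = (0.136466, 0.296475) ; Δ = (-0.111231, -0.065993)
  [+4]  conj(Y_{6,4})(Ω₁) = (-0.395852, -0.097690) ; Y_{6,4}(Ω₂) = (-0.048596, -0.024809) ; Δ = (0.016813, 0.014568)
  [+5]  conj(Y_{6,5})(Ω₁) = (-0.101282, -0.193146) ; Y_{6,5}(Ω₂) = (-0.405704, 0.080287) ; Δ = (0.056598, 0.070229)
  [+6]  conj(Y_{6,6})(Ω₁) = (0.022829, -0.060117) ; Y_{6,6}(Ω₂) = (-0.222678, 0.260103) ; Δ = (0.010553, 0.019325)
Σ over m = (-0.280350, -0.000000); ×(4π/13) → (-0.270999, -0.000000). Real part: -0.270999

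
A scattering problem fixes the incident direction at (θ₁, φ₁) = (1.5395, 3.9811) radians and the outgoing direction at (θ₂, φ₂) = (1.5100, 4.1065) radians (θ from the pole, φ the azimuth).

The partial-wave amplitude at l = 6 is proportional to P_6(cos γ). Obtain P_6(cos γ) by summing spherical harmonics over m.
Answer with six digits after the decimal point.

Expand P_6 via completeness: Σ_{m} conj(Y_{6,m}) at Ω₁ times Y_{6,m} at Ω₂ —
  m=-6: Y*=+0.153643-0.456505i  Y=+0.420694+0.226419i  product +0.167998-0.157261i
  m=-5: Y*=+0.025721+0.045465i  Y=-0.011274-0.100108i  product +0.004261-0.003088i
  m=-4: Y*=+0.344029+0.075646i  Y=+0.255881-0.223538i  product +0.104940-0.057547i
  m=-3: Y*=-0.049407+0.035502i  Y=-0.112947-0.028464i  product +0.006591-0.002603i
  m=-2: Y*=-0.034525+0.317782i  Y=-0.106488-0.283753i  product +0.093848-0.024043i
  m=-1: Y*=-0.042772-0.047671i  Y=-0.069574+0.100422i  product +0.007763-0.000979i
  m=+0: Y*=-0.311330-0.000000i  Y=-0.293477+0.000000i  product +0.091368+0.000000i
  m=+1: Y*=+0.042772-0.047671i  Y=+0.069574+0.100422i  product +0.007763+0.000979i
  m=+2: Y*=-0.034525-0.317782i  Y=-0.106488+0.283753i  product +0.093848+0.024043i
  m=+3: Y*=+0.049407+0.035502i  Y=+0.112947-0.028464i  product +0.006591+0.002603i
  m=+4: Y*=+0.344029-0.075646i  Y=+0.255881+0.223538i  product +0.104940+0.057547i
  m=+5: Y*=-0.025721+0.045465i  Y=+0.011274-0.100108i  product +0.004261+0.003088i
  m=+6: Y*=+0.153643+0.456505i  Y=+0.420694-0.226419i  product +0.167998+0.157261i
Accumulated sum +0.862171-0.000000i; after 4π/(2l+1) scaling, +0.833412-0.000000i ⇒ P_6 = 0.833412

0.833412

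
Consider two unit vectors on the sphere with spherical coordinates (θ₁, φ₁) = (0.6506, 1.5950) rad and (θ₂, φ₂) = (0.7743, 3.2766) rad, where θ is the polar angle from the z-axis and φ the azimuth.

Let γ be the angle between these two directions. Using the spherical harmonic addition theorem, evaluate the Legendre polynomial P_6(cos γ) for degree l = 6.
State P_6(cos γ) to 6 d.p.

Expand P_6 via completeness: Σ_{m} conj(Y_{6,m}) at Ω₁ times Y_{6,m} at Ω₂ —
  [-6]  conj(Y_{6,-6})(Ω₁) = (-0.023595, -0.003451) ; Y_{6,-6}(Ω₂) = (0.038923, -0.040890) ; Δ = (-0.001059, 0.000830)
  [-5]  conj(Y_{6,-5})(Ω₁) = (-0.013102, 0.107732) ; Y_{6,-5}(Ω₂) = (-0.156098, 0.124954) ; Δ = (-0.011416, -0.018454)
  [-4]  conj(Y_{6,-4})(Ω₁) = (0.285031, 0.027682) ; Y_{6,-4}(Ω₂) = (0.338077, -0.202667) ; Δ = (0.101973, -0.048408)
  [-3]  conj(Y_{6,-3})(Ω₁) = (0.033124, -0.455388) ; Y_{6,-3}(Ω₂) = (-0.383646, 0.164479) ; Δ = (0.062194, 0.180156)
  [-2]  conj(Y_{6,-2})(Ω₁) = (-0.338052, -0.016377) ; Y_{6,-2}(Ω₂) = (0.064535, -0.017862) ; Δ = (-0.022109, 0.004981)
  [-1]  conj(Y_{6,-1})(Ω₁) = (0.003677, -0.151893) ; Y_{6,-1}(Ω₂) = (0.349487, -0.047472) ; Δ = (-0.005926, -0.053259)
  [+0]  conj(Y_{6,0})(Ω₁) = (-0.391894, -0.000000) ; Y_{6,0}(Ω₂) = (-0.176635, 0.000000) ; Δ = (0.069222, 0.000000)
  [+1]  conj(Y_{6,1})(Ω₁) = (-0.003677, -0.151893) ; Y_{6,1}(Ω₂) = (-0.349487, -0.047472) ; Δ = (-0.005926, 0.053259)
  [+2]  conj(Y_{6,2})(Ω₁) = (-0.338052, 0.016377) ; Y_{6,2}(Ω₂) = (0.064535, 0.017862) ; Δ = (-0.022109, -0.004981)
  [+3]  conj(Y_{6,3})(Ω₁) = (-0.033124, -0.455388) ; Y_{6,3}(Ω₂) = (0.383646, 0.164479) ; Δ = (0.062194, -0.180156)
  [+4]  conj(Y_{6,4})(Ω₁) = (0.285031, -0.027682) ; Y_{6,4}(Ω₂) = (0.338077, 0.202667) ; Δ = (0.101973, 0.048408)
  [+5]  conj(Y_{6,5})(Ω₁) = (0.013102, 0.107732) ; Y_{6,5}(Ω₂) = (0.156098, 0.124954) ; Δ = (-0.011416, 0.018454)
  [+6]  conj(Y_{6,6})(Ω₁) = (-0.023595, 0.003451) ; Y_{6,6}(Ω₂) = (0.038923, 0.040890) ; Δ = (-0.001059, -0.000830)
Accumulated sum (0.316535, -0.000000); after 4π/(2l+1) scaling, (0.305976, -0.000000) ⇒ P_6 = 0.305976

0.305976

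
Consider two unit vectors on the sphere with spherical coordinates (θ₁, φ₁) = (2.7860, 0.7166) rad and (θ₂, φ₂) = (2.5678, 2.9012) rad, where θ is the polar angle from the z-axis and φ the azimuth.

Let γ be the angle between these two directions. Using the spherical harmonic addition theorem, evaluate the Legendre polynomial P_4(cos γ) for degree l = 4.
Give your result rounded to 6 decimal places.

-0.424166

Term-by-term m-sum for l=4 (normalisation 4π/9 = 1.396263):
  m=-4: -0.006257+0.001767i × +0.021986+0.031509i = -0.000193-0.000158i  (running Σ = -0.000193-0.000158i)
  m=-3: +0.027093-0.041443i × +0.126275+0.111015i = +0.008022-0.002225i  (running Σ = +0.007829-0.002384i)
  m=-2: +0.028650+0.206902i × +0.344108+0.179490i = -0.027278+0.076339i  (running Σ = -0.019449+0.073955i)
  m=-1: -0.366917-0.319611i × +0.405836+0.099484i = -0.117112-0.166212i  (running Σ = -0.136562-0.092257i)
  m=0: +0.387805-0.000000i × -0.079069+0.000000i = -0.030663+0.000000i  (running Σ = -0.167225-0.092257i)
  m=1: +0.366917-0.319611i × -0.405836+0.099484i = -0.117112+0.166212i  (running Σ = -0.284337+0.073955i)
  m=2: +0.028650-0.206902i × +0.344108-0.179490i = -0.027278-0.076339i  (running Σ = -0.311615-0.002384i)
  m=3: -0.027093-0.041443i × -0.126275+0.111015i = +0.008022+0.002225i  (running Σ = -0.303593-0.000158i)
  m=4: -0.006257-0.001767i × +0.021986-0.031509i = -0.000193+0.000158i  (running Σ = -0.303786+0.000000i)
Total Σ_m = -0.303786+0.000000i. Multiply by 1.396263: -0.424166+0.000000i. P_4(cos γ) = -0.424166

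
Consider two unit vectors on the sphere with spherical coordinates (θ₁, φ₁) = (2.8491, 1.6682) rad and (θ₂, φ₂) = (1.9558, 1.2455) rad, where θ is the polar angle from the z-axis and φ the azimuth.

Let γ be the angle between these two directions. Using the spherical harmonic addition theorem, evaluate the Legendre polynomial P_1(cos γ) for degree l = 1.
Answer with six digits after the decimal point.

Addition theorem: P_1(cos γ) = (4π/3) Σ_m Y*_{lm}(Ω₁) Y_{lm}(Ω₂), m = −1…1:
  m=-1: (-0.009688, 0.099148) × (0.102334, -0.303410) = (0.029091, 0.013086)  (running Σ = (0.029091, 0.013086))
  m=0: (-0.467851, -0.000000) × (-0.183501, 0.000000) = (0.085851, 0.000000)  (running Σ = (0.114942, 0.013086))
  m=1: (0.009688, 0.099148) × (-0.102334, -0.303410) = (0.029091, -0.013086)  (running Σ = (0.144033, 0.000000))
Σ over m = (0.144033, 0.000000); ×(4π/3) → (0.603324, 0.000000). Real part: 0.603324

0.603324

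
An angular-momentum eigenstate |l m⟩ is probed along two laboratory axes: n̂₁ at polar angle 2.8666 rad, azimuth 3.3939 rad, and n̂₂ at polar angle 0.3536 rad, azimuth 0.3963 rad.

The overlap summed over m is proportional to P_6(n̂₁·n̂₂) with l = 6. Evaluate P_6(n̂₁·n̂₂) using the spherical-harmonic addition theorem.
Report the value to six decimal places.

0.916435

Summing Y*_{l m}(θ₁,φ₁)·Y_{l m}(θ₂,φ₂) over m ∈ [−6, 6]; prefactor 4π/(2·6+1) = 0.966644:
  m=-6: +0.000011+0.000193i × -0.000601-0.000576i = +0.000000-0.000000i  (running Σ = +0.000000-0.000000i)
  m=-5: +0.000724+0.002265i × -0.003121-0.007166i = +0.000014-0.000012i  (running Σ = +0.000014-0.000012i)
  m=-4: +0.009491+0.015086i × -0.000641-0.044527i = +0.000666-0.000432i  (running Σ = +0.000680-0.000445i)
  m=-3: +0.065596+0.061963i × +0.063177-0.157307i = +0.013891-0.006404i  (running Σ = +0.014571-0.006849i)
  m=-2: +0.265717+0.146758i × +0.293862-0.298126i = +0.121837-0.036090i  (running Σ = +0.136408-0.042939i)
  m=-1: +0.576012+0.148497i × +0.513317-0.214792i = +0.327573-0.047497i  (running Σ = +0.463981-0.090436i)
  m=0: +0.354409-0.000000i × +0.056708+0.000000i = +0.020098+0.000000i  (running Σ = +0.484078-0.090436i)
  m=1: -0.576012+0.148497i × -0.513317-0.214792i = +0.327573+0.047497i  (running Σ = +0.811651-0.042939i)
  m=2: +0.265717-0.146758i × +0.293862+0.298126i = +0.121837+0.036090i  (running Σ = +0.933488-0.006849i)
  m=3: -0.065596+0.061963i × -0.063177-0.157307i = +0.013891+0.006404i  (running Σ = +0.947379-0.000445i)
  m=4: +0.009491-0.015086i × -0.000641+0.044527i = +0.000666+0.000432i  (running Σ = +0.948045-0.000012i)
  m=5: -0.000724+0.002265i × +0.003121-0.007166i = +0.000014+0.000012i  (running Σ = +0.948059-0.000000i)
  m=6: +0.000011-0.000193i × -0.000601+0.000576i = +0.000000+0.000000i  (running Σ = +0.948059+0.000000i)
Σ over m = +0.948059+0.000000i; ×(4π/13) → +0.916435+0.000000i. Real part: 0.916435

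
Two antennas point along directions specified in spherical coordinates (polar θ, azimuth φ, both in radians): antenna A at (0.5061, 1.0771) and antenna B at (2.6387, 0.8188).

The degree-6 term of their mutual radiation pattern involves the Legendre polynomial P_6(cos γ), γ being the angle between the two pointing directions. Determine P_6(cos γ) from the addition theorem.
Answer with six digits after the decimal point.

0.284440

Expand P_6 via completeness: Σ_{m} conj(Y_{6,m}) at Ω₁ times Y_{6,m} at Ω₂ —
  m=-6: +0.006169+0.001119i × +0.001205+0.005934i = +0.000001+0.000038i  (running Σ = +0.000001+0.000038i)
  m=-5: +0.024429-0.030638i × +0.022105-0.031070i = -0.000412-0.001436i  (running Σ = -0.000411-0.001398i)
  m=-4: -0.057431-0.134340i × -0.142043+0.019092i = +0.010722+0.017986i  (running Σ = +0.010311+0.016587i)
  m=-3: -0.350046-0.031486i × +0.269384+0.220164i = -0.087365-0.085549i  (running Σ = -0.077053-0.068962i)
  m=-2: -0.275845+0.417919i × -0.033487-0.500534i = +0.218420+0.124075i  (running Σ = +0.141366+0.055113i)
  m=-1: +0.112774+0.209561i × -0.168546+0.180199i = -0.056770-0.014999i  (running Σ = +0.084596+0.040114i)
  m=0: -0.356171-0.000000i × -0.351134+0.000000i = +0.125064+0.000000i  (running Σ = +0.209660+0.040114i)
  m=1: -0.112774+0.209561i × +0.168546+0.180199i = -0.056770+0.014999i  (running Σ = +0.152889+0.055113i)
  m=2: -0.275845-0.417919i × -0.033487+0.500534i = +0.218420-0.124075i  (running Σ = +0.371309-0.068962i)
  m=3: +0.350046-0.031486i × -0.269384+0.220164i = -0.087365+0.085549i  (running Σ = +0.283944+0.016587i)
  m=4: -0.057431+0.134340i × -0.142043-0.019092i = +0.010722-0.017986i  (running Σ = +0.294667-0.001398i)
  m=5: -0.024429-0.030638i × -0.022105-0.031070i = -0.000412+0.001436i  (running Σ = +0.294255+0.000038i)
  m=6: +0.006169-0.001119i × +0.001205-0.005934i = +0.000001-0.000038i  (running Σ = +0.294255+0.000000i)
Total Σ_m = +0.294255+0.000000i. Multiply by 0.966644: +0.284440+0.000000i. P_6(cos γ) = 0.284440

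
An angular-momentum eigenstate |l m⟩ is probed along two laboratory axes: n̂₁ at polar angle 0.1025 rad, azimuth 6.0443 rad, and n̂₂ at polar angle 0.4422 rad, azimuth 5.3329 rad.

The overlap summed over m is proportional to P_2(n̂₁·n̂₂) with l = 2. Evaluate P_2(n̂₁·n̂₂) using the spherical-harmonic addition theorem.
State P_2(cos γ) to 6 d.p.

Addition theorem: P_2(cos γ) = (4π/5) Σ_m Y*_{lm}(Ω₁) Y_{lm}(Ω₂), m = −2…2:
  term(m=-2) = 0.00004 + 0.00028j   from Y*(Ω₁)=0.00359 - 0.00186j, Y(Ω₂)=-0.02291 + 0.06692j
  term(m=-1) = 0.01780 + 0.01534j   from Y*(Ω₁)=0.07640 - 0.01861j, Y(Ω₂)=0.17374 + 0.24310j
  term(m=+0) = 0.28406 + 0.00000j   from Y*(Ω₁)=0.62088 + 0.00000j, Y(Ω₂)=0.45752 + 0.00000j
  term(m=+1) = 0.01780 - 0.01534j   from Y*(Ω₁)=-0.07640 - 0.01861j, Y(Ω₂)=-0.17374 + 0.24310j
  term(m=+2) = 0.00004 - 0.00028j   from Y*(Ω₁)=0.00359 + 0.00186j, Y(Ω₂)=-0.02291 - 0.06692j
Accumulated sum 0.31974 - 0.00000j; after 4π/(2l+1) scaling, 0.80359 - 0.00000j ⇒ P_2 = 0.803591

0.803591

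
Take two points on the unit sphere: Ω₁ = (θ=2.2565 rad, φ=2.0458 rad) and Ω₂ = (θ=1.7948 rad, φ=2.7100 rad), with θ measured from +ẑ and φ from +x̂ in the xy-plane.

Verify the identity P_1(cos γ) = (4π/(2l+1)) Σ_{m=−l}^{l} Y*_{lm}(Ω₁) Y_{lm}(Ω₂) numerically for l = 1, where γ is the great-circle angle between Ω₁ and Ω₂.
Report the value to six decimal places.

0.734868

Expand P_1 via completeness: Σ_{m} conj(Y_{1,m}) at Ω₁ times Y_{1,m} at Ω₂ —
  m=-1: (-0.122295, 0.237799) × (-0.305972, -0.140916) = (0.070928, -0.055527)  (running Σ = (0.070928, -0.055527))
  m=0: (-0.309392, -0.000000) × (-0.108536, 0.000000) = (0.033580, 0.000000)  (running Σ = (0.104508, -0.055527))
  m=1: (0.122295, 0.237799) × (0.305972, -0.140916) = (0.070928, 0.055527)  (running Σ = (0.175437, 0.000000))
Total Σ_m = (0.175437, 0.000000). Multiply by 4.188790: (0.734868, 0.000000). P_1(cos γ) = 0.734868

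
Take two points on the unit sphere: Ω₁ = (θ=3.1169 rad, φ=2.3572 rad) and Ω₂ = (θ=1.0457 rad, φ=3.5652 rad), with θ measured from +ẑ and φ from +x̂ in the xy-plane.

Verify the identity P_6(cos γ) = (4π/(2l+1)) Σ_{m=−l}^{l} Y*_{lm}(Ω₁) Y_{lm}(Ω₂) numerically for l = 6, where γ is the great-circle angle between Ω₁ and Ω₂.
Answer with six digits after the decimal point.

0.326549

Addition theorem: P_6(cos γ) = (4π/13) Σ_m Y*_{lm}(Ω₁) Y_{lm}(Ω₂), m = −6…6:
  m=-6: Y*=-0.000000+0.000000i  Y=-0.167338-0.114470i  product +0.000000-0.000000i
  m=-5: Y*=-0.000000+0.000000i  Y=+0.211720+0.347472i  product -0.000000-0.000000i
  m=-4: Y*=-0.000001-0.000000i  Y=-0.043513-0.350154i  product +0.000000+0.000000i
  m=-3: Y*=-0.000055-0.000056i  Y=+0.014735-0.047639i  product -0.000003+0.000002i
  m=-2: Y*=+0.000006-0.003171i  Y=-0.232383+0.263048i  product +0.000833+0.000739i
  m=-1: Y*=+0.057422-0.057307i  Y=+0.074116-0.033419i  product +0.002341-0.006166i
  m=+0: Y*=+1.010606-0.000000i  Y=+0.327999+0.000000i  product +0.331477+0.000000i
  m=+1: Y*=-0.057422-0.057307i  Y=-0.074116-0.033419i  product +0.002341+0.006166i
  m=+2: Y*=+0.000006+0.003171i  Y=-0.232383-0.263048i  product +0.000833-0.000739i
  m=+3: Y*=+0.000055-0.000056i  Y=-0.014735-0.047639i  product -0.000003-0.000002i
  m=+4: Y*=-0.000001+0.000000i  Y=-0.043513+0.350154i  product +0.000000-0.000000i
  m=+5: Y*=+0.000000+0.000000i  Y=-0.211720+0.347472i  product -0.000000+0.000000i
  m=+6: Y*=-0.000000-0.000000i  Y=-0.167338+0.114470i  product +0.000000+0.000000i
Total Σ_m = +0.337817+0.000000i. Multiply by 0.966644: +0.326549+0.000000i. P_6(cos γ) = 0.326549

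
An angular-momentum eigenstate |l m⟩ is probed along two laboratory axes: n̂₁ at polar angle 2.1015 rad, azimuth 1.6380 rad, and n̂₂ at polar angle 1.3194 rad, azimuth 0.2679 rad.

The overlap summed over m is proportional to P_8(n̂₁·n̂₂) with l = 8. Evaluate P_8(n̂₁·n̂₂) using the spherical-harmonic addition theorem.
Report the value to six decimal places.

Term-by-term m-sum for l=8 (normalisation 4π/17 = 0.739198):
  [-8]  conj(Y_{8,-8})(Ω₁) = +0.135519+0.080798i ; Y_{8,-8}(Ω₂) = -0.216234-0.335577i ; Δ = -0.002190-0.062948i
  [-7]  conj(Y_{8,-7})(Ω₁) = -0.167878+0.330143i ; Y_{8,-7}(Ω₂) = -0.122961-0.391250i ; Δ = +0.149811+0.025088i
  [-6]  conj(Y_{8,-6})(Ω₁) = -0.405038-0.172788i ; Y_{8,-6}(Ω₂) = +0.000817+0.022299i ; Δ = +0.003522-0.009173i
  [-5]  conj(Y_{8,-5})(Ω₁) = +0.054567-0.156235i ; Y_{8,-5}(Ω₂) = -0.081890+0.347711i ; Δ = +0.049856+0.031768i
  [-4]  conj(Y_{8,-4})(Ω₁) = -0.251696-0.069338i ; Y_{8,-4}(Ω₂) = -0.051307+0.094096i ; Δ = +0.019438-0.020126i
  [-3]  conj(Y_{8,-3})(Ω₁) = +0.062538-0.305976i ; Y_{8,-3}(Ω₂) = +0.211080-0.218951i ; Δ = -0.053793-0.078278i
  [-2]  conj(Y_{8,-2})(Ω₁) = -0.112538-0.015218i ; Y_{8,-2}(Ω₂) = +0.137470-0.081621i ; Δ = -0.016713+0.007093i
  [-1]  conj(Y_{8,-1})(Ω₁) = +0.022504-0.334353i ; Y_{8,-1}(Ω₂) = -0.265847+0.072975i ; Δ = +0.018417+0.090529i
  [+0]  conj(Y_{8,0})(Ω₁) = -0.065620-0.000000i ; Y_{8,0}(Ω₂) = -0.174327+0.000000i ; Δ = +0.011439+0.000000i
  [+1]  conj(Y_{8,1})(Ω₁) = -0.022504-0.334353i ; Y_{8,1}(Ω₂) = +0.265847+0.072975i ; Δ = +0.018417-0.090529i
  [+2]  conj(Y_{8,2})(Ω₁) = -0.112538+0.015218i ; Y_{8,2}(Ω₂) = +0.137470+0.081621i ; Δ = -0.016713-0.007093i
  [+3]  conj(Y_{8,3})(Ω₁) = -0.062538-0.305976i ; Y_{8,3}(Ω₂) = -0.211080-0.218951i ; Δ = -0.053793+0.078278i
  [+4]  conj(Y_{8,4})(Ω₁) = -0.251696+0.069338i ; Y_{8,4}(Ω₂) = -0.051307-0.094096i ; Δ = +0.019438+0.020126i
  [+5]  conj(Y_{8,5})(Ω₁) = -0.054567-0.156235i ; Y_{8,5}(Ω₂) = +0.081890+0.347711i ; Δ = +0.049856-0.031768i
  [+6]  conj(Y_{8,6})(Ω₁) = -0.405038+0.172788i ; Y_{8,6}(Ω₂) = +0.000817-0.022299i ; Δ = +0.003522+0.009173i
  [+7]  conj(Y_{8,7})(Ω₁) = +0.167878+0.330143i ; Y_{8,7}(Ω₂) = +0.122961-0.391250i ; Δ = +0.149811-0.025088i
  [+8]  conj(Y_{8,8})(Ω₁) = +0.135519-0.080798i ; Y_{8,8}(Ω₂) = -0.216234+0.335577i ; Δ = -0.002190+0.062948i
Accumulated sum +0.348136+0.000000i; after 4π/(2l+1) scaling, +0.257342+0.000000i ⇒ P_8 = 0.257342

0.257342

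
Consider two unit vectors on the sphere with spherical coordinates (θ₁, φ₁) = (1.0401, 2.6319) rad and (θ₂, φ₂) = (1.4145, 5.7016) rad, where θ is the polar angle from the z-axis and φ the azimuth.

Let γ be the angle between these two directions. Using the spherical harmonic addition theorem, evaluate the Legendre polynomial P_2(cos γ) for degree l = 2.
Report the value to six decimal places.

Addition theorem: P_2(cos γ) = (4π/5) Σ_m Y*_{lm}(Ω₁) Y_{lm}(Ω₂), m = −2…2:
  [-2]  conj(Y_{2,-2})(Ω₁) = +0.150525-0.244737i ; Y_{2,-2}(Ω₂) = +0.149421+0.346032i ; Δ = +0.107178+0.015518i
  [-1]  conj(Y_{2,-1})(Ω₁) = -0.294367+0.164538i ; Y_{2,-1}(Ω₂) = +0.099260+0.065257i ; Δ = -0.039956-0.002878i
  [+0]  conj(Y_{2,0})(Ω₁) = -0.073008-0.000000i ; Y_{2,0}(Ω₂) = -0.292465+0.000000i ; Δ = +0.021352+0.000000i
  [+1]  conj(Y_{2,1})(Ω₁) = +0.294367+0.164538i ; Y_{2,1}(Ω₂) = -0.099260+0.065257i ; Δ = -0.039956+0.002878i
  [+2]  conj(Y_{2,2})(Ω₁) = +0.150525+0.244737i ; Y_{2,2}(Ω₂) = +0.149421-0.346032i ; Δ = +0.107178-0.015518i
Total Σ_m = +0.155797+0.000000i. Multiply by 2.513274: +0.391560+0.000000i. P_2(cos γ) = 0.391560

0.391560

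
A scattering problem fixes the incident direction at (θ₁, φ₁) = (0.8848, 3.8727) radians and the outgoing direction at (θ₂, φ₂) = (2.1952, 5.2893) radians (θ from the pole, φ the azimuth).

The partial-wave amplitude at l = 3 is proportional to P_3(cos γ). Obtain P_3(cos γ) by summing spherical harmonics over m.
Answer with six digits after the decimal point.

Expand P_3 via completeness: Σ_{m} conj(Y_{3,m}) at Ω₁ times Y_{3,m} at Ω₂ —
  term(m=-3) = -0.01922 + 0.03854j   from Y*(Ω₁)=0.11271 - 0.15704j, Y(Ω₂)=-0.21997 + 0.03548j
  term(m=-2) = 0.14524 + 0.04627j   from Y*(Ω₁)=0.04200 + 0.38533j, Y(Ω₂)=0.15927 - 0.35957j
  term(m=-1) = 0.00718 - 0.04622j   from Y*(Ω₁)=-0.18733 - 0.16802j, Y(Ω₂)=0.10138 + 0.15578j
  term(m=+0) = -0.06617 + 0.00000j   from Y*(Ω₁)=-0.23491 + 0.00000j, Y(Ω₂)=0.28168 + 0.00000j
  term(m=+1) = 0.00718 + 0.04622j   from Y*(Ω₁)=0.18733 - 0.16802j, Y(Ω₂)=-0.10138 + 0.15578j
  term(m=+2) = 0.14524 - 0.04627j   from Y*(Ω₁)=0.04200 - 0.38533j, Y(Ω₂)=0.15927 + 0.35957j
  term(m=+3) = -0.01922 - 0.03854j   from Y*(Ω₁)=-0.11271 - 0.15704j, Y(Ω₂)=0.21997 + 0.03548j
Total Σ_m = 0.20025 + 0.00000j. Multiply by 1.795196: 0.35948 + 0.00000j. P_3(cos γ) = 0.359480

0.359480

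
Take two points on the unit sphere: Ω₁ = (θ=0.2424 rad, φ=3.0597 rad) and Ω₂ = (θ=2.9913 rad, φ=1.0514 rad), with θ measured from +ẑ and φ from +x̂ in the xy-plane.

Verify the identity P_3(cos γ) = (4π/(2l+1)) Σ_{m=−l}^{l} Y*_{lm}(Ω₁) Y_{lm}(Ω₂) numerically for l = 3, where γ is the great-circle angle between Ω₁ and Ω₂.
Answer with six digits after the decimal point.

Expand P_3 via completeness: Σ_{m} conj(Y_{3,m}) at Ω₁ times Y_{3,m} at Ω₂ —
  m=-3: Y*=-0.005597+0.001403i  Y=-0.001400+0.000018i  product +0.000008-0.000002i
  m=-2: Y*=+0.056396-0.009320i  Y=+0.011491+0.019522i  product +0.000830+0.000994i
  m=-1: Y*=-0.286983+0.023555i  Y=+0.093380-0.163321i  product -0.022952+0.049070i
  m=+0: Y*=+0.620171-0.000000i  Y=-0.696581+0.000000i  product -0.431999+0.000000i
  m=+1: Y*=+0.286983+0.023555i  Y=-0.093380-0.163321i  product -0.022952-0.049070i
  m=+2: Y*=+0.056396+0.009320i  Y=+0.011491-0.019522i  product +0.000830-0.000994i
  m=+3: Y*=+0.005597+0.001403i  Y=+0.001400+0.000018i  product +0.000008+0.000002i
Accumulated sum -0.476227+0.000000i; after 4π/(2l+1) scaling, -0.854921+0.000000i ⇒ P_3 = -0.854921

-0.854921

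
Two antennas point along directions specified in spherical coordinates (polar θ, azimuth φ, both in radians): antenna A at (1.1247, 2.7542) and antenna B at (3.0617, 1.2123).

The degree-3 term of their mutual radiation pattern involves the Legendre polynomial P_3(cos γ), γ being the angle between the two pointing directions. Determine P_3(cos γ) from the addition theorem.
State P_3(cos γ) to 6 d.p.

Summing Y*_{l m}(θ₁,φ₁)·Y_{l m}(θ₂,φ₂) over m ∈ [−3, 3]; prefactor 4π/(2·3+1) = 1.795196:
  [-3]  conj(Y_{3,-3})(Ω₁) = -0.121717+0.281109i ; Y_{3,-3}(Ω₂) = -0.000187+0.000101i ; Δ = -0.000006-0.000065i
  [-2]  conj(Y_{3,-2})(Ω₁) = +0.256427-0.251041i ; Y_{3,-2}(Ω₂) = +0.004891+0.004264i ; Δ = +0.002325-0.000134i
  [-1]  conj(Y_{3,-1})(Ω₁) = +0.018698-0.007629i ; Y_{3,-1}(Ω₂) = +0.035910-0.095841i ; Δ = -0.000060-0.002066i
  [+0]  conj(Y_{3,0})(Ω₁) = -0.333164-0.000000i ; Y_{3,0}(Ω₂) = -0.732126+0.000000i ; Δ = +0.243918+0.000000i
  [+1]  conj(Y_{3,1})(Ω₁) = -0.018698-0.007629i ; Y_{3,1}(Ω₂) = -0.035910-0.095841i ; Δ = -0.000060+0.002066i
  [+2]  conj(Y_{3,2})(Ω₁) = +0.256427+0.251041i ; Y_{3,2}(Ω₂) = +0.004891-0.004264i ; Δ = +0.002325+0.000134i
  [+3]  conj(Y_{3,3})(Ω₁) = +0.121717+0.281109i ; Y_{3,3}(Ω₂) = +0.000187+0.000101i ; Δ = -0.000006+0.000065i
Accumulated sum +0.248436+0.000000i; after 4π/(2l+1) scaling, +0.445992+0.000000i ⇒ P_3 = 0.445992

0.445992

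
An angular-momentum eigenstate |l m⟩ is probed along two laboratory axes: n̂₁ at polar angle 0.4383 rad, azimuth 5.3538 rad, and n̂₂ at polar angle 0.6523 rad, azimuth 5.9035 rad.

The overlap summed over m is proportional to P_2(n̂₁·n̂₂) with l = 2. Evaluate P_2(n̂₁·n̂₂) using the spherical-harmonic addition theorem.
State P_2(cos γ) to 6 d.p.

0.823250

Addition theorem: P_2(cos γ) = (4π/5) Σ_m Y*_{lm}(Ω₁) Y_{lm}(Ω₂), m = −2…2:
  m=-2: Y*=(-0.019760, -0.066709)  Y=(0.103227, 0.097989)  product (0.004497, -0.008822)
  m=-1: Y*=(0.177630, -0.237874)  Y=(0.346128, 0.138122)  product (0.094338, -0.057800)
  m=+0: Y*=(0.460362, -0.000000)  Y=(0.282148, 0.000000)  product (0.129890, 0.000000)
  m=+1: Y*=(-0.177630, -0.237874)  Y=(-0.346128, 0.138122)  product (0.094338, 0.057800)
  m=+2: Y*=(-0.019760, 0.066709)  Y=(0.103227, -0.097989)  product (0.004497, 0.008822)
Total Σ_m = (0.327561, 0.000000). Multiply by 2.513274: (0.823250, 0.000000). P_2(cos γ) = 0.823250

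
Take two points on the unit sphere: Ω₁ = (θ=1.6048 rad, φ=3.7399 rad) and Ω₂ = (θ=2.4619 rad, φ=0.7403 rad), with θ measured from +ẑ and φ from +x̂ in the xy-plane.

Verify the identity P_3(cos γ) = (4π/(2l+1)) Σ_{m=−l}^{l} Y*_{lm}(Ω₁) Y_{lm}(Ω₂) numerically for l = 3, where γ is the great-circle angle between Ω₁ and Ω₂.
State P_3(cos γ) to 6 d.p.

0.365394

Expand P_3 via completeness: Σ_{m} conj(Y_{3,m}) at Ω₁ times Y_{3,m} at Ω₂ —
  m=-3: Y*=0.09257 - 0.40608j  Y=-0.06271 - 0.08247j  product -0.03930 + 0.01783j
  m=-2: Y*=-0.01268 - 0.03230j  Y=-0.02829 + 0.31276j  product 0.01046 - 0.00305j
  m=-1: Y*=0.26534 + 0.18087j  Y=0.30363 - 0.27741j  product 0.13074 - 0.01869j
  m=+0: Y*=0.03799 + 0.00000j  Y=-0.00714 + 0.00000j  product -0.00027 + 0.00000j
  m=+1: Y*=-0.26534 + 0.18087j  Y=-0.30363 - 0.27741j  product 0.13074 + 0.01869j
  m=+2: Y*=-0.01268 + 0.03230j  Y=-0.02829 - 0.31276j  product 0.01046 + 0.00305j
  m=+3: Y*=-0.09257 - 0.40608j  Y=0.06271 - 0.08247j  product -0.03930 - 0.01783j
Σ over m = 0.20354 + 0.00000j; ×(4π/7) → 0.36539 + 0.00000j. Real part: 0.365394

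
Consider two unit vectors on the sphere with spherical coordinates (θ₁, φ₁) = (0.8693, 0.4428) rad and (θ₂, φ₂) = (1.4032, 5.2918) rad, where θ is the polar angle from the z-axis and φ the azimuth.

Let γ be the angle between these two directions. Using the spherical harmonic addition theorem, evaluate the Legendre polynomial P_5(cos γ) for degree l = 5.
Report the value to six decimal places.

0.316112

Summing Y*_{l m}(θ₁,φ₁)·Y_{l m}(θ₂,φ₂) over m ∈ [−5, 5]; prefactor 4π/(2·5+1) = 1.142397:
  term(m=-5) = 0.03295 + 0.04050j   from Y*(Ω₁)=-0.07240 + 0.09659j, Y(Ω₂)=0.10472 - 0.41965j
  term(m=-4) = 0.06376 - 0.03878j   from Y*(Ω₁)=-0.06420 + 0.31605j, Y(Ω₂)=-0.15720 - 0.16981j
  term(m=-3) = 0.04197 + 0.09662j   from Y*(Ω₁)=0.10172 + 0.41141j, Y(Ω₂)=0.24508 - 0.04142j
  term(m=-2) = 0.03862 - 0.01082j   from Y*(Ω₁)=0.10076 + 0.12328j, Y(Ω₂)=0.10087 - 0.23082j
  term(m=-1) = -0.00783 - 0.05699j   from Y*(Ω₁)=-0.26264 - 0.12455j, Y(Ω₂)=0.10836 + 0.16560j
  term(m=+0) = -0.06223 + 0.00000j   from Y*(Ω₁)=-0.24349 + 0.00000j, Y(Ω₂)=0.25558 + 0.00000j
  term(m=+1) = -0.00783 + 0.05699j   from Y*(Ω₁)=0.26264 - 0.12455j, Y(Ω₂)=-0.10836 + 0.16560j
  term(m=+2) = 0.03862 + 0.01082j   from Y*(Ω₁)=0.10076 - 0.12328j, Y(Ω₂)=0.10087 + 0.23082j
  term(m=+3) = 0.04197 - 0.09662j   from Y*(Ω₁)=-0.10172 + 0.41141j, Y(Ω₂)=-0.24508 - 0.04142j
  term(m=+4) = 0.06376 + 0.03878j   from Y*(Ω₁)=-0.06420 - 0.31605j, Y(Ω₂)=-0.15720 + 0.16981j
  term(m=+5) = 0.03295 - 0.04050j   from Y*(Ω₁)=0.07240 + 0.09659j, Y(Ω₂)=-0.10472 - 0.41965j
Accumulated sum 0.27671 + 0.00000j; after 4π/(2l+1) scaling, 0.31611 + 0.00000j ⇒ P_5 = 0.316112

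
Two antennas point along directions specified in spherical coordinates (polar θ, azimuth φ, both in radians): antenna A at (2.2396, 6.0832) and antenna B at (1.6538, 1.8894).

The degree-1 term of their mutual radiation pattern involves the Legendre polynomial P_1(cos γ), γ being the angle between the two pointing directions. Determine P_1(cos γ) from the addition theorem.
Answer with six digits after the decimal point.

-0.336127

Expand P_1 via completeness: Σ_{m} conj(Y_{1,m}) at Ω₁ times Y_{1,m} at Ω₂ —
  term(m=-1) = -0.046259-0.081057i   from Y*(Ω₁)=+0.265660-0.053848i, Y(Ω₂)=-0.107850-0.326977i
  term(m=+0) = +0.012273+0.000000i   from Y*(Ω₁)=-0.302957-0.000000i, Y(Ω₂)=-0.040509+0.000000i
  term(m=+1) = -0.046259+0.081057i   from Y*(Ω₁)=-0.265660-0.053848i, Y(Ω₂)=+0.107850-0.326977i
Accumulated sum -0.080244+0.000000i; after 4π/(2l+1) scaling, -0.336127+0.000000i ⇒ P_1 = -0.336127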